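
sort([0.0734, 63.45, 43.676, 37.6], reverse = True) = [63.45, 43.676, 37.6, 0.0734]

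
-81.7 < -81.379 True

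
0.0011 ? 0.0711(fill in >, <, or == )<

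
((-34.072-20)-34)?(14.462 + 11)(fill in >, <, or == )<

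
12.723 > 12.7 True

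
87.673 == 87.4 False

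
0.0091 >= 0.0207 False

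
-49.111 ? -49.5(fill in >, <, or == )>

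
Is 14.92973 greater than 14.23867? Yes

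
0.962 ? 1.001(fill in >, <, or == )<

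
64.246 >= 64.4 False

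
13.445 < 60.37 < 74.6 True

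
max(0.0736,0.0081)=0.0736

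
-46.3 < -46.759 False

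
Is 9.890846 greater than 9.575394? Yes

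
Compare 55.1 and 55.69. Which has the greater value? 55.69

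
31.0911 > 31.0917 False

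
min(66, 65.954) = 65.954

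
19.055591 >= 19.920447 False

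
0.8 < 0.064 False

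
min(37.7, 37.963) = 37.7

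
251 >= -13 True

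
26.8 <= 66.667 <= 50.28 False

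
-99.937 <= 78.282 True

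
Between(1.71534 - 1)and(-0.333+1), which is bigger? (1.71534 - 1)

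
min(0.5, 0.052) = 0.052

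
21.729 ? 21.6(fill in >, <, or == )>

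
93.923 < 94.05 True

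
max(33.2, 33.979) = 33.979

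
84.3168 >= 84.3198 False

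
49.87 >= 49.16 True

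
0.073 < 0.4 True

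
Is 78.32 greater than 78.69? No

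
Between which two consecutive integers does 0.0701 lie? 0 and 1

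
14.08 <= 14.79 True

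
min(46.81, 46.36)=46.36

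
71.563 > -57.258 True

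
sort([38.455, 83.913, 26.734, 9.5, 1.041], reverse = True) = [83.913, 38.455, 26.734, 9.5, 1.041]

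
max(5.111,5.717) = 5.717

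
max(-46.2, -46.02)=-46.02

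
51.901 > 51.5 True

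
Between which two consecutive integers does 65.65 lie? 65 and 66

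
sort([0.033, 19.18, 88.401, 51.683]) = [0.033, 19.18, 51.683, 88.401]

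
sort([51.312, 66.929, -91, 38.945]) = [-91, 38.945, 51.312, 66.929]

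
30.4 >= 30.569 False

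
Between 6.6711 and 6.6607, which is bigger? 6.6711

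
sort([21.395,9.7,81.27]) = [9.7,21.395,81.27]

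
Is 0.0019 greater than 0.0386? No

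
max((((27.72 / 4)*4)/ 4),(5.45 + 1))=6.93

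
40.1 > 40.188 False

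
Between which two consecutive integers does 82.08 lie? 82 and 83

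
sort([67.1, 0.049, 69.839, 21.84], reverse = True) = [69.839, 67.1, 21.84, 0.049]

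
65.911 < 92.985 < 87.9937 False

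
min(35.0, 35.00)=35.0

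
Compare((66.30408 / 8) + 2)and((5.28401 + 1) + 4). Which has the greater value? ((66.30408 / 8) + 2)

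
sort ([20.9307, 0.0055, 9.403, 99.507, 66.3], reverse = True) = [99.507, 66.3, 20.9307, 9.403, 0.0055]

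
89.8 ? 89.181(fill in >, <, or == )>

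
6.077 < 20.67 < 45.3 True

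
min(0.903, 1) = 0.903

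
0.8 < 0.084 False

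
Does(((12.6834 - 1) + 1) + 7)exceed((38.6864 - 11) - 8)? No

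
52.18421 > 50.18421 True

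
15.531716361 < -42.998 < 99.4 False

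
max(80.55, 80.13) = 80.55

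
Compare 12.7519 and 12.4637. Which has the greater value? 12.7519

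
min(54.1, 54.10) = 54.1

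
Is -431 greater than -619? Yes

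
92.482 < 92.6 True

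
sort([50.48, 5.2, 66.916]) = [5.2, 50.48, 66.916]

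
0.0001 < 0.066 True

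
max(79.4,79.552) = 79.552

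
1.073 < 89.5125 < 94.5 True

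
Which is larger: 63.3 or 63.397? 63.397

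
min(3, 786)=3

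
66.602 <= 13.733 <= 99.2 False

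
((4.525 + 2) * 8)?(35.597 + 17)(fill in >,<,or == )<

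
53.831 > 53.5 True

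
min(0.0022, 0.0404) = 0.0022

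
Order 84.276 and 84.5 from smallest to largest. 84.276, 84.5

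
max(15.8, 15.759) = 15.8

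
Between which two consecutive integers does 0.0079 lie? 0 and 1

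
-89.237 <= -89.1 True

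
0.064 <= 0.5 True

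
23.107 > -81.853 True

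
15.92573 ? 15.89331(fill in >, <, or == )>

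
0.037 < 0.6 True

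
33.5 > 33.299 True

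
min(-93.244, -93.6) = -93.6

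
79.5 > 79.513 False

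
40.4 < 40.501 True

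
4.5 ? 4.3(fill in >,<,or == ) >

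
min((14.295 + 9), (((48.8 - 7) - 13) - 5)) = 23.295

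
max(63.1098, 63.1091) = 63.1098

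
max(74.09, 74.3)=74.3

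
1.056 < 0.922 False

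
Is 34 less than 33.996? No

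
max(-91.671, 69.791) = 69.791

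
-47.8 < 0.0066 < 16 True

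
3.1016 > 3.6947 False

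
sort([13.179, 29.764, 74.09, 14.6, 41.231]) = [13.179, 14.6, 29.764, 41.231, 74.09]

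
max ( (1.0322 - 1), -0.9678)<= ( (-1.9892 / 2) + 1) False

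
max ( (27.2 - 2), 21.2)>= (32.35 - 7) False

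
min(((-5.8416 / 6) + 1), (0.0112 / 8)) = 0.0014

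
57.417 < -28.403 False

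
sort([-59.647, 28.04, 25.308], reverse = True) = [28.04, 25.308, -59.647]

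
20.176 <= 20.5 True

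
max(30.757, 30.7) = 30.757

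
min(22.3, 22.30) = 22.3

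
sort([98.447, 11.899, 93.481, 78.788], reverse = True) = [98.447, 93.481, 78.788, 11.899]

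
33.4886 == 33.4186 False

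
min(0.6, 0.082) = 0.082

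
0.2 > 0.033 True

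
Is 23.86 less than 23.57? No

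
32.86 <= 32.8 False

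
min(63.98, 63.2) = 63.2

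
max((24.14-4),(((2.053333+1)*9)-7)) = 20.479997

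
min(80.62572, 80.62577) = 80.62572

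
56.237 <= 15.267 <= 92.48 False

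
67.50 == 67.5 True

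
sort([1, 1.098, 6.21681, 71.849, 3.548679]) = [1, 1.098, 3.548679, 6.21681, 71.849]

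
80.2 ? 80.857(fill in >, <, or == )<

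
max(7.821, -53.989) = 7.821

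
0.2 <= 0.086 False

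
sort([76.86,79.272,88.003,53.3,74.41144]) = [53.3,74.41144,76.86,79.272,88.003]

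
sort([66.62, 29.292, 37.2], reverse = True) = [66.62, 37.2, 29.292]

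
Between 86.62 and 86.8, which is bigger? 86.8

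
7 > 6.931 True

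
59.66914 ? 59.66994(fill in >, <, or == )<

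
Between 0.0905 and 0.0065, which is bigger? 0.0905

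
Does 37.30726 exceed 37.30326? Yes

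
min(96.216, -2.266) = -2.266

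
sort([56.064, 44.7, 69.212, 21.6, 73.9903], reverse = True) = [73.9903, 69.212, 56.064, 44.7, 21.6]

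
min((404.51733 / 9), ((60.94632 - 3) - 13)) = 44.94632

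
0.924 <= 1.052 True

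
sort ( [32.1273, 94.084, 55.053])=[32.1273, 55.053, 94.084]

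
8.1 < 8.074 False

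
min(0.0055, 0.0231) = 0.0055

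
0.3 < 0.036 False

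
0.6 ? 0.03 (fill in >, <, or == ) >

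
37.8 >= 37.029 True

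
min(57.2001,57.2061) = 57.2001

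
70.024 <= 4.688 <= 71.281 False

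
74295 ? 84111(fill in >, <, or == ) <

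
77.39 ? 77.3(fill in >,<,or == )>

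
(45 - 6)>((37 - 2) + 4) False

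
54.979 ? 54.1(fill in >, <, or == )>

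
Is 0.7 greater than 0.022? Yes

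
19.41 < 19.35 False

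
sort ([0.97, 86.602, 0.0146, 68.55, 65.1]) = [0.0146, 0.97, 65.1, 68.55, 86.602]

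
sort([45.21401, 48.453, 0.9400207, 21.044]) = [0.9400207, 21.044, 45.21401, 48.453]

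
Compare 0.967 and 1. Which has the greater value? 1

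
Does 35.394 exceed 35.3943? No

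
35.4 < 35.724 True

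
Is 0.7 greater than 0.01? Yes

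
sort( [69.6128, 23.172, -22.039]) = [-22.039, 23.172, 69.6128]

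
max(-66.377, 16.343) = 16.343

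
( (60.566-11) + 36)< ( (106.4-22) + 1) False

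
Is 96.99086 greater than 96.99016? Yes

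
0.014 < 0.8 True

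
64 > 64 False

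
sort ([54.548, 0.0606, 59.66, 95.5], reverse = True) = [95.5, 59.66, 54.548, 0.0606]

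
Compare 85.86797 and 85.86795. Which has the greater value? 85.86797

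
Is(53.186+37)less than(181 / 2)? Yes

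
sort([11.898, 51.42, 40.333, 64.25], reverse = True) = [64.25, 51.42, 40.333, 11.898]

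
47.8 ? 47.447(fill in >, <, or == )>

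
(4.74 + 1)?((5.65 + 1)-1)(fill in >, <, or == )>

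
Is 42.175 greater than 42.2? No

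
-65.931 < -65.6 True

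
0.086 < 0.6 True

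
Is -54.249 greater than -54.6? Yes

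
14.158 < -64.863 False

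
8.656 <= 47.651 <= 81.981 True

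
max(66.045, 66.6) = 66.6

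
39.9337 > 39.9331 True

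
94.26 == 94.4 False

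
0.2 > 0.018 True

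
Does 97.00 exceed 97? No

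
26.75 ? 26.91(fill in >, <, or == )<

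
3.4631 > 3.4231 True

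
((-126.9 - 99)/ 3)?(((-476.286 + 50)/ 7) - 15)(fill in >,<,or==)>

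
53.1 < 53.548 True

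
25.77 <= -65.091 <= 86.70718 False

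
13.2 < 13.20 False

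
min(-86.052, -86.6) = -86.6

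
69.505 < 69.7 True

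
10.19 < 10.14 False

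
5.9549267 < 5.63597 False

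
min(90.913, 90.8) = 90.8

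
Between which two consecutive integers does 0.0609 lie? 0 and 1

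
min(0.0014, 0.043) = 0.0014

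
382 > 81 True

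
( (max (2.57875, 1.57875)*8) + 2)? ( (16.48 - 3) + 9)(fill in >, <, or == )>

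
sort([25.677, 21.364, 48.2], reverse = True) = [48.2, 25.677, 21.364]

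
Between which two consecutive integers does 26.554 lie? 26 and 27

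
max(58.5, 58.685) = 58.685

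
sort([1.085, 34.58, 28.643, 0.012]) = [0.012, 1.085, 28.643, 34.58]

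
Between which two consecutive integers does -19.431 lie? -20 and -19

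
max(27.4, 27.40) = 27.40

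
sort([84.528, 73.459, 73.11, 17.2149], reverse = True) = [84.528, 73.459, 73.11, 17.2149]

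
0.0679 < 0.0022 False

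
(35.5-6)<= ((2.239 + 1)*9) False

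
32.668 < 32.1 False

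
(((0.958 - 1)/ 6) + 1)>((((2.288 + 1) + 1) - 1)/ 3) False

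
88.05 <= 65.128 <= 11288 False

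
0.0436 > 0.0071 True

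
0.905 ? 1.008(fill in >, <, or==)<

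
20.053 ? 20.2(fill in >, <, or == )<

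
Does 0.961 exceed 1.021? No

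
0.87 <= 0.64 False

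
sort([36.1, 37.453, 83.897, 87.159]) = [36.1, 37.453, 83.897, 87.159]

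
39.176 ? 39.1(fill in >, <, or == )>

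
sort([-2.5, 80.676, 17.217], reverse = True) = [80.676, 17.217, -2.5]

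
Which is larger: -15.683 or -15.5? -15.5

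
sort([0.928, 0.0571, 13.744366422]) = [0.0571, 0.928, 13.744366422]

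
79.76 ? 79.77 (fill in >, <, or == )<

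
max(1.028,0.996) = 1.028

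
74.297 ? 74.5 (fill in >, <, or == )<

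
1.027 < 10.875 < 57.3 True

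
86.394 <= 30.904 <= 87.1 False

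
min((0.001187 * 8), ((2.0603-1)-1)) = 0.009496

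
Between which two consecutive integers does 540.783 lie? 540 and 541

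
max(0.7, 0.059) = 0.7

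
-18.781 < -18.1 True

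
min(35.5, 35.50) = 35.5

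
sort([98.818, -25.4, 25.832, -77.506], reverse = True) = [98.818, 25.832, -25.4, -77.506]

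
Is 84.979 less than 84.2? No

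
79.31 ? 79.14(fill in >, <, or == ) >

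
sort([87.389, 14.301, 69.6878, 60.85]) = [14.301, 60.85, 69.6878, 87.389]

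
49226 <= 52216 True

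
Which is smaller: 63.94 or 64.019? 63.94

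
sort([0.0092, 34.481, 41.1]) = [0.0092, 34.481, 41.1]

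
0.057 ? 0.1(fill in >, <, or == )<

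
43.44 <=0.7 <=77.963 False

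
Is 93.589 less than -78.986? No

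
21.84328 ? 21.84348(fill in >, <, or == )<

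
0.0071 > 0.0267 False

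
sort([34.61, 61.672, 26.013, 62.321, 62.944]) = [26.013, 34.61, 61.672, 62.321, 62.944]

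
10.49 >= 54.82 False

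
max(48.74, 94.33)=94.33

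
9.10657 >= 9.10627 True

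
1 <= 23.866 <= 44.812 True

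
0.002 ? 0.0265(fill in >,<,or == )<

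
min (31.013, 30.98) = 30.98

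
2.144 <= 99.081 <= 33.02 False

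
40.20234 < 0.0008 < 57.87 False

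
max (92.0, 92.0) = 92.0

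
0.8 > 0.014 True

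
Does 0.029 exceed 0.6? No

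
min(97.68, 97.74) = 97.68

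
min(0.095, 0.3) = 0.095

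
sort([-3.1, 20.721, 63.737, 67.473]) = [-3.1, 20.721, 63.737, 67.473]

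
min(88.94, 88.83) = 88.83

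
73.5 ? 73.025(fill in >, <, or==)>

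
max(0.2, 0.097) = 0.2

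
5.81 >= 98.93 False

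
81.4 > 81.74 False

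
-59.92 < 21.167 True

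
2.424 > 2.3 True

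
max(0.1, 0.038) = 0.1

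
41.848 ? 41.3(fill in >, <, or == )>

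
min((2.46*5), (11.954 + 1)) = 12.3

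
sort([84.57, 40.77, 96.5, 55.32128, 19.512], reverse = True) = [96.5, 84.57, 55.32128, 40.77, 19.512]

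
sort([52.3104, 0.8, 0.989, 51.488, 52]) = [0.8, 0.989, 51.488, 52, 52.3104]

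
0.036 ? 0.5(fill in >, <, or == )<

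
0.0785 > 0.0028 True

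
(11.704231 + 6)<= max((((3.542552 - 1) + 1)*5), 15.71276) True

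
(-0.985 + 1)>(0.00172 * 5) True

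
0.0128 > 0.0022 True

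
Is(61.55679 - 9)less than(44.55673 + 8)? No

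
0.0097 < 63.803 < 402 True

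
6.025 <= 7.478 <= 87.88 True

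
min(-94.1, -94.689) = -94.689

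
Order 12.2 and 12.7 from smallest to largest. 12.2,12.7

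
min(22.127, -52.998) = -52.998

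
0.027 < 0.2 True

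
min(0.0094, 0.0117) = 0.0094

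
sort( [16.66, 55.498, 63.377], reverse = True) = [63.377, 55.498, 16.66]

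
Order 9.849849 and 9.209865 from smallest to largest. 9.209865, 9.849849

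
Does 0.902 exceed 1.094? No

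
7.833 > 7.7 True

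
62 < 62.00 False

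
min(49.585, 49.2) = 49.2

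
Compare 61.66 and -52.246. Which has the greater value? 61.66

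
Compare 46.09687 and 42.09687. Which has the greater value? 46.09687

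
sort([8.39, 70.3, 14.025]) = [8.39, 14.025, 70.3]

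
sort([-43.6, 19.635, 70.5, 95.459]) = [-43.6, 19.635, 70.5, 95.459]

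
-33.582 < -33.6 False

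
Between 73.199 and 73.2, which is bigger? 73.2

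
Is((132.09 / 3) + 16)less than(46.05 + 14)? Yes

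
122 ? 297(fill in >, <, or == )<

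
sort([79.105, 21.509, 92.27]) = [21.509, 79.105, 92.27]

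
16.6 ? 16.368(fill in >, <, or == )>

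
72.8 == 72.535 False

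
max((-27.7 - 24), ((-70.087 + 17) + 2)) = -51.087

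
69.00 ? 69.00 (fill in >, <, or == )==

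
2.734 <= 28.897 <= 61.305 True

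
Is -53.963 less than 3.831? Yes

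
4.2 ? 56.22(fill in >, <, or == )<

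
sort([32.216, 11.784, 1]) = [1, 11.784, 32.216]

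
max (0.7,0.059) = 0.7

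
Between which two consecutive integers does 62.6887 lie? 62 and 63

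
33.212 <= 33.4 True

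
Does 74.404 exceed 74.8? No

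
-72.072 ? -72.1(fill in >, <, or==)>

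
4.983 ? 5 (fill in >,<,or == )<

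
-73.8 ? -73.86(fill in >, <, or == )>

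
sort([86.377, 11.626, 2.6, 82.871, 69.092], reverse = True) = [86.377, 82.871, 69.092, 11.626, 2.6]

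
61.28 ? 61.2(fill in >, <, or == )>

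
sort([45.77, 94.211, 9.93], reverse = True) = [94.211, 45.77, 9.93]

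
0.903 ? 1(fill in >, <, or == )<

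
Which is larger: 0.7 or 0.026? 0.7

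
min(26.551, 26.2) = 26.2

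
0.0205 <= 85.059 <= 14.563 False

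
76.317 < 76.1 False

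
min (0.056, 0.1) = 0.056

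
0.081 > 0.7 False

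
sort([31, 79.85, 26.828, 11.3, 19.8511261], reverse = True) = [79.85, 31, 26.828, 19.8511261, 11.3]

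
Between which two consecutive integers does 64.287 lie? 64 and 65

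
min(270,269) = 269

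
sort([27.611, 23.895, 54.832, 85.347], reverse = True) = [85.347, 54.832, 27.611, 23.895]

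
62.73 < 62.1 False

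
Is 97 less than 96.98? No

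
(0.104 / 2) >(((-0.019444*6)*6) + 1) False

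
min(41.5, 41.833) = 41.5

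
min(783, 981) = 783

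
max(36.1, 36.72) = 36.72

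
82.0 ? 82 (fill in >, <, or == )==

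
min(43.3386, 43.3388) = 43.3386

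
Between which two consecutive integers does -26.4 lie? -27 and -26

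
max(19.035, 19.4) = 19.4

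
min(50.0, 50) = 50.0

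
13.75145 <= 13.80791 True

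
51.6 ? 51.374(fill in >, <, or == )>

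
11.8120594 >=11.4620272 True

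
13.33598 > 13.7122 False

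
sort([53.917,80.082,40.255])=[40.255,53.917,80.082]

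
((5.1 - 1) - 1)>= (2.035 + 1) True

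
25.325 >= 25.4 False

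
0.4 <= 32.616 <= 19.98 False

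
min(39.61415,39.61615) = 39.61415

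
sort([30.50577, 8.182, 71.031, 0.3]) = [0.3, 8.182, 30.50577, 71.031]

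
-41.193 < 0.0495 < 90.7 True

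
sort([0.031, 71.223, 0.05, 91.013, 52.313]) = [0.031, 0.05, 52.313, 71.223, 91.013]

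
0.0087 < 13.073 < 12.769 False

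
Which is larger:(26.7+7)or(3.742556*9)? (26.7+7)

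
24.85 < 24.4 False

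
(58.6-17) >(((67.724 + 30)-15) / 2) True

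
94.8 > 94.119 True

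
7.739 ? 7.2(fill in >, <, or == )>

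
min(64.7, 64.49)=64.49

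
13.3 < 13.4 True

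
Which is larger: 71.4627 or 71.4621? 71.4627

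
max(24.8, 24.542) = 24.8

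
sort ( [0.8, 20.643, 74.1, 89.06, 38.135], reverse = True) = [89.06, 74.1, 38.135, 20.643, 0.8]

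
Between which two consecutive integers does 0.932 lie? 0 and 1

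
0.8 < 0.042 False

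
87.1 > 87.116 False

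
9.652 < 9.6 False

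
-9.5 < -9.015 True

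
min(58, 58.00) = 58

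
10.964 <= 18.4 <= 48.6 True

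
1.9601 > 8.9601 False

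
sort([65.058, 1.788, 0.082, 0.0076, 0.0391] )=[0.0076, 0.0391, 0.082, 1.788, 65.058]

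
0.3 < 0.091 False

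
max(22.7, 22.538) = 22.7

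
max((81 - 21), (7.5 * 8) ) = 60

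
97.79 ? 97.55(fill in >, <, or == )>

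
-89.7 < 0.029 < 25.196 True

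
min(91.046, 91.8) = 91.046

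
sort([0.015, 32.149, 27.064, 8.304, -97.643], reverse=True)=[32.149, 27.064, 8.304, 0.015, -97.643]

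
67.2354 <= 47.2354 False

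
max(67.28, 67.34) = 67.34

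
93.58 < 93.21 False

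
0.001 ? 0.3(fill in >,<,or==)<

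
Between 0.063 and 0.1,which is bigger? 0.1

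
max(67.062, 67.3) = 67.3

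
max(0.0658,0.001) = 0.0658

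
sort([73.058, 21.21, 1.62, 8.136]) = [1.62, 8.136, 21.21, 73.058]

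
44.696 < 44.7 True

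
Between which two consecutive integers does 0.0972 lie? 0 and 1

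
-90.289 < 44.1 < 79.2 True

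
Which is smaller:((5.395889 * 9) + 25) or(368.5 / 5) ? ((5.395889 * 9) + 25)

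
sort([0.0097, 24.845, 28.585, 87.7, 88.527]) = [0.0097, 24.845, 28.585, 87.7, 88.527]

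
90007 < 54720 False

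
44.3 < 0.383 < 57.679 False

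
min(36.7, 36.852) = 36.7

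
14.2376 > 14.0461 True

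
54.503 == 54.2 False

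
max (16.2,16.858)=16.858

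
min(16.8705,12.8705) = 12.8705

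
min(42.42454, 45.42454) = 42.42454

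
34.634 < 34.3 False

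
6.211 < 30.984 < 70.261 True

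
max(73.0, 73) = 73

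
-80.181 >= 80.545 False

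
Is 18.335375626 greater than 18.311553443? Yes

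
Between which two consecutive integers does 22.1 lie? 22 and 23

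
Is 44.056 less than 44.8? Yes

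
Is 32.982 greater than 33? No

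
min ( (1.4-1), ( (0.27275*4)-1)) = 0.091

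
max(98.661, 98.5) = 98.661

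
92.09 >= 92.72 False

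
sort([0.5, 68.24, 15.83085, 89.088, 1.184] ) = [0.5, 1.184, 15.83085, 68.24, 89.088]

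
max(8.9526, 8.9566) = 8.9566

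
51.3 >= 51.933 False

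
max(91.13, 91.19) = 91.19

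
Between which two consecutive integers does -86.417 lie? -87 and -86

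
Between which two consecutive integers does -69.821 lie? -70 and -69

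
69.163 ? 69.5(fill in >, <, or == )<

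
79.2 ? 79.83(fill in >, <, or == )<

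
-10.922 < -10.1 True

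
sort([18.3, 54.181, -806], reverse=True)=[54.181, 18.3, -806]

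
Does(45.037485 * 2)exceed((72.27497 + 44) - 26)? No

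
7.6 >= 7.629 False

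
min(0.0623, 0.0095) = 0.0095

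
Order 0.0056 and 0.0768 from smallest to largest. 0.0056, 0.0768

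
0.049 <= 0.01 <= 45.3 False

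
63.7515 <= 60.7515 False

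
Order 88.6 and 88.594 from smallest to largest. 88.594, 88.6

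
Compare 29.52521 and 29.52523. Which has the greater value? 29.52523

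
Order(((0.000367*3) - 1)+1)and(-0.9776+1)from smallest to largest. (((0.000367*3) - 1)+1),(-0.9776+1)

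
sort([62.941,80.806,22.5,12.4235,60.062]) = [12.4235,22.5,60.062,62.941,80.806]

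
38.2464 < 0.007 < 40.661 False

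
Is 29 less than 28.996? No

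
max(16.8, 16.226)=16.8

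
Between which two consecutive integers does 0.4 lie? 0 and 1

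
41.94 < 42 True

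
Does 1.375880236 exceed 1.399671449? No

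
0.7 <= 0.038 False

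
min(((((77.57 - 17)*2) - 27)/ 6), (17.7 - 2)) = 15.69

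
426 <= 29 False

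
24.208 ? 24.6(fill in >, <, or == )<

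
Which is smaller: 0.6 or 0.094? 0.094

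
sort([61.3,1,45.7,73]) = [1,45.7,61.3,73]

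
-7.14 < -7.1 True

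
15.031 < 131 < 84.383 False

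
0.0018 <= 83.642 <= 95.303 True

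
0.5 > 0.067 True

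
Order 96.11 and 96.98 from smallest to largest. 96.11, 96.98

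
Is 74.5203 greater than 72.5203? Yes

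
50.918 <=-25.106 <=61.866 False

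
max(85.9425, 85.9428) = 85.9428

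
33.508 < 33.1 False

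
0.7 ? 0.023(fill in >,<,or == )>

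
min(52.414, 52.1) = 52.1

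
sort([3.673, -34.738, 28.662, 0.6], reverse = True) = [28.662, 3.673, 0.6, -34.738]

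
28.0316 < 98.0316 True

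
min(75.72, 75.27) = 75.27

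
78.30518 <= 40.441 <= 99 False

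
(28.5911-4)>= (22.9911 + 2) False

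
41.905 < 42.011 True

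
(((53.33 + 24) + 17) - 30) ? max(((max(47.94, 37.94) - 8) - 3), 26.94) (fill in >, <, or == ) >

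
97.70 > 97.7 False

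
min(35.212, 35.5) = 35.212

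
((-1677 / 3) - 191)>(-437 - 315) True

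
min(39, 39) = 39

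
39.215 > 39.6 False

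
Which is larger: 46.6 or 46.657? 46.657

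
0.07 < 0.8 True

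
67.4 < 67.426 True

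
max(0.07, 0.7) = 0.7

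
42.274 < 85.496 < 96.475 True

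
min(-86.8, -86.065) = -86.8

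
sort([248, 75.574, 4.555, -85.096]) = [-85.096, 4.555, 75.574, 248]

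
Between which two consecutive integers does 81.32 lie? 81 and 82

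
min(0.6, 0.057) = 0.057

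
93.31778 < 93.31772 False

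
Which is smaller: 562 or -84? -84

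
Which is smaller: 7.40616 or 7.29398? 7.29398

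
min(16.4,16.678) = 16.4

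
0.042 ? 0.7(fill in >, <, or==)<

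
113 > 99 True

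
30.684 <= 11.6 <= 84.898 False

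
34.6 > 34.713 False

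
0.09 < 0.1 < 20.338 True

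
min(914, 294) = 294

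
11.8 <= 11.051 False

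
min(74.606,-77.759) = -77.759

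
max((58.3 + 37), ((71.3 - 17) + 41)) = 95.3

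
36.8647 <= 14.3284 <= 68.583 False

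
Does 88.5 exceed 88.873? No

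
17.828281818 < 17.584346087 False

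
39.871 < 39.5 False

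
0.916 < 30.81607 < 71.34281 True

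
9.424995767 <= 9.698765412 True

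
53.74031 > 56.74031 False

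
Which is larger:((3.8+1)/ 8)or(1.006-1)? ((3.8+1)/ 8)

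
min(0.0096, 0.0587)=0.0096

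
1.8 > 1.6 True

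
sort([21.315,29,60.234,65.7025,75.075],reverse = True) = [75.075,65.7025,60.234,29,21.315]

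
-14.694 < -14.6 True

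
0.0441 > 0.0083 True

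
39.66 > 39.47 True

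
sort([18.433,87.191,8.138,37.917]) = [8.138,18.433,37.917,87.191]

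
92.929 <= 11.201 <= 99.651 False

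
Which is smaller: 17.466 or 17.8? 17.466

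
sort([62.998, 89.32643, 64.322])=[62.998, 64.322, 89.32643]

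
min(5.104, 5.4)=5.104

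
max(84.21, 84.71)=84.71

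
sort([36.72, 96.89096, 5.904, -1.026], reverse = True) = [96.89096, 36.72, 5.904, -1.026]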